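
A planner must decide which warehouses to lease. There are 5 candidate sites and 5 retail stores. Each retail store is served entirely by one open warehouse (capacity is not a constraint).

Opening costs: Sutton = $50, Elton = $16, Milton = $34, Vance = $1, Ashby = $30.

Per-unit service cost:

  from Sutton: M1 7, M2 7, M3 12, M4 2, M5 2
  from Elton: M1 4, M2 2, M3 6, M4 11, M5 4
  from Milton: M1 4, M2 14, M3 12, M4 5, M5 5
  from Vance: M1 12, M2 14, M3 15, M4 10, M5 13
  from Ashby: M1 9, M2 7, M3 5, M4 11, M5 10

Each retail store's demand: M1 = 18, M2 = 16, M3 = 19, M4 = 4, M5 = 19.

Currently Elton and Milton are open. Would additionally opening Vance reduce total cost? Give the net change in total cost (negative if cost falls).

Current service cost with {Elton, Milton}: 314.
Adding Vance: each retail store re-picks its cheapest; new service cost 314, saving 0.
Extra fixed cost: 1. Net change = 1 − 0 = 1.
(Totals: 364 → 365.)

No — net change +1 (cost rises by 1).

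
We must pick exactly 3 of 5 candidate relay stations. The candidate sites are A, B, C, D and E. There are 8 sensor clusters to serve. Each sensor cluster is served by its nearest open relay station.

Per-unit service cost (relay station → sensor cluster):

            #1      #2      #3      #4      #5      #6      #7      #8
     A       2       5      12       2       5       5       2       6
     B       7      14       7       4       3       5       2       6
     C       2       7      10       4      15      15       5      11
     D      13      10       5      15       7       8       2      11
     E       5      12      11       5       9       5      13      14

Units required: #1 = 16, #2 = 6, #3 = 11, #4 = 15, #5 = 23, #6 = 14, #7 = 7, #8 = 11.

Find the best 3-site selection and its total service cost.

Choose A, B and D; total service cost 366.

With exactly 3 open, each sensor cluster uses its cheapest among the chosen.
{A, B, D}: #1→A 2·16=32, #2→A 5·6=30, #3→D 5·11=55, #4→A 2·15=30, #5→B 3·23=69, #6→A 5·14=70, #7→A 2·7=14, #8→A 6·11=66. Service cost 366.
{A, B, C}: service cost 388
{A, B, E}: service cost 388
Among all 10 size-3 choices, {A, B, D} is lowest.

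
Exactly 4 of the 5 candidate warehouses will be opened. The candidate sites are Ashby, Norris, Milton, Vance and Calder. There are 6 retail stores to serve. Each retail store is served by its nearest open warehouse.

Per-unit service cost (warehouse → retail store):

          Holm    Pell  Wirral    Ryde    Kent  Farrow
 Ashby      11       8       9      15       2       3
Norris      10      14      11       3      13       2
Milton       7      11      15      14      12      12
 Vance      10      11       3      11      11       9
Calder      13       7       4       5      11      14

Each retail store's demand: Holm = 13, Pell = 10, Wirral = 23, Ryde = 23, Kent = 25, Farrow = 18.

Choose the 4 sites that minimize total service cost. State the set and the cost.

With exactly 4 open, each retail store uses its cheapest among the chosen.
{Ashby, Norris, Milton, Vance}: Holm→Milton 7·13=91, Pell→Ashby 8·10=80, Wirral→Vance 3·23=69, Ryde→Norris 3·23=69, Kent→Ashby 2·25=50, Farrow→Norris 2·18=36. Service cost 395.
{Ashby, Norris, Milton, Calder}: service cost 408
{Ashby, Norris, Vance, Calder}: service cost 424
Among all 5 size-4 choices, {Ashby, Norris, Milton, Vance} is lowest.

Choose Ashby, Norris, Milton and Vance; total service cost 395.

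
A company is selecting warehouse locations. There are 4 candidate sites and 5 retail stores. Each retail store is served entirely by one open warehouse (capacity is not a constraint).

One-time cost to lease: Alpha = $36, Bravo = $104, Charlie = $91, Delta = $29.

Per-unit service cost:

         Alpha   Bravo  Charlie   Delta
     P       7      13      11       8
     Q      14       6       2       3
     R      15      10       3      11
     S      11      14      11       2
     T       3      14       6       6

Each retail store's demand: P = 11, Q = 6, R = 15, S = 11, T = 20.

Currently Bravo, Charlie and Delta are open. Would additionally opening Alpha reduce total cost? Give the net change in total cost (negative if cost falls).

Yes — net change −35 (cost falls by 35).

Current service cost with {Bravo, Charlie, Delta}: 287.
Adding Alpha: each retail store re-picks its cheapest; new service cost 216, saving 71.
Extra fixed cost: 36. Net change = 36 − 71 = -35.
(Totals: 511 → 476.)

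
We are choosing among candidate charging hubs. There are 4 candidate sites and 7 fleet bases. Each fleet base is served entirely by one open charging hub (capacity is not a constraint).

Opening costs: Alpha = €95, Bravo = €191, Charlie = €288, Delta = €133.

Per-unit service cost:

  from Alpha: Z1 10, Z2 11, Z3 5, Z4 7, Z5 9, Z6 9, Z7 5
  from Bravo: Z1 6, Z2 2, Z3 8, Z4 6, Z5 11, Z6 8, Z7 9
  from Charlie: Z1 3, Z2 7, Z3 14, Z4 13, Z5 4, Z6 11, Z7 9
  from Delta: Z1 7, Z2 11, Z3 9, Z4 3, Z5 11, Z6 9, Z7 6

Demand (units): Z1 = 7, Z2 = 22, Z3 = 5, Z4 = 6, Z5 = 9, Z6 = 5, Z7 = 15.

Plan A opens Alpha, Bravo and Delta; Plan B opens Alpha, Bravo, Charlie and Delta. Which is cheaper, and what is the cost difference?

Plan A is cheaper by 222.

Plan A: {Alpha, Bravo, Delta}: Z1→Bravo 6·7=42, Z2→Bravo 2·22=44, Z3→Alpha 5·5=25, Z4→Delta 3·6=18, Z5→Alpha 9·9=81, Z6→Bravo 8·5=40, Z7→Alpha 5·15=75. Service 325; fixed 419; total 744.
Plan B: {Alpha, Bravo, Charlie, Delta}: Z1→Charlie 3·7=21, Z2→Bravo 2·22=44, Z3→Alpha 5·5=25, Z4→Delta 3·6=18, Z5→Charlie 4·9=36, Z6→Bravo 8·5=40, Z7→Alpha 5·15=75. Service 259; fixed 707; total 966.
Difference: |744 − 966| = 222.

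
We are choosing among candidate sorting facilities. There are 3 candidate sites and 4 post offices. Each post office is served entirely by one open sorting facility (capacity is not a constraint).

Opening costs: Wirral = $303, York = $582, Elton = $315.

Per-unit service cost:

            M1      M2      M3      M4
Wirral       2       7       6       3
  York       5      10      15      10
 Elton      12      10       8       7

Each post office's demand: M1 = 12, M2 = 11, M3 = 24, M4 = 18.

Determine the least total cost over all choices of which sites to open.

Minimum total cost: 602

For any fixed open set, each post office goes to its cheapest open site; total = fixed + service.
{Wirral}: M1→Wirral 2·12=24, M2→Wirral 7·11=77, M3→Wirral 6·24=144, M4→Wirral 3·18=54. Service 299; fixed 303; total 602.
{Elton}: M1→Elton 12·12=144, M2→Elton 10·11=110, M3→Elton 8·24=192, M4→Elton 7·18=126. Service 572; fixed 315; total 887.
{Wirral, Elton}: M1→Wirral 2·12=24, M2→Wirral 7·11=77, M3→Wirral 6·24=144, M4→Wirral 3·18=54. Service 299; fixed 618; total 917.
{Wirral, York, Elton}: M1→Wirral 2·12=24, M2→Wirral 7·11=77, M3→Wirral 6·24=144, M4→Wirral 3·18=54. Service 299; fixed 1200; total 1499.
(All 7 nonempty subsets were checked; Wirral only is lowest.)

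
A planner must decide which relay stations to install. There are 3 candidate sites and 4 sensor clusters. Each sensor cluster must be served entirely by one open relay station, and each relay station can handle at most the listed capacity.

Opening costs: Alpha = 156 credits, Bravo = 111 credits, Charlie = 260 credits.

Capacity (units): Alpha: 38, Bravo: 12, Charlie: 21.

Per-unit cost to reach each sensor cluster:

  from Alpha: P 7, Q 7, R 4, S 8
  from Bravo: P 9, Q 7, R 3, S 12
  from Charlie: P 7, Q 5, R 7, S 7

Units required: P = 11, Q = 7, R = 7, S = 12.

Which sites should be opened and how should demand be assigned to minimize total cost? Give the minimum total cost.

Minimum total cost: 406

Open {Alpha}: P→Alpha 7·11=77, Q→Alpha 7·7=49, R→Alpha 4·7=28, S→Alpha 8·12=96.
Loads: Alpha carries 37/38. Service 250; fixed 156; total 406.
Next best feasible plan costs 510.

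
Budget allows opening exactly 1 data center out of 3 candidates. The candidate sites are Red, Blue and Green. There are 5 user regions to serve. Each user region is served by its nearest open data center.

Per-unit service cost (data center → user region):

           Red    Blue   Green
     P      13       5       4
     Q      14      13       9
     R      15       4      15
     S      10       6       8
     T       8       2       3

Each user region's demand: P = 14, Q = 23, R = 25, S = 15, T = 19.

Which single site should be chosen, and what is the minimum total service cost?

With exactly 1 open, each user region uses its cheapest among the chosen.
{Blue}: P→Blue 5·14=70, Q→Blue 13·23=299, R→Blue 4·25=100, S→Blue 6·15=90, T→Blue 2·19=38. Service cost 597.
{Green}: service cost 815
{Red}: service cost 1181
Among all 3 size-1 choices, {Blue} is lowest.

Choose Blue only; total service cost 597.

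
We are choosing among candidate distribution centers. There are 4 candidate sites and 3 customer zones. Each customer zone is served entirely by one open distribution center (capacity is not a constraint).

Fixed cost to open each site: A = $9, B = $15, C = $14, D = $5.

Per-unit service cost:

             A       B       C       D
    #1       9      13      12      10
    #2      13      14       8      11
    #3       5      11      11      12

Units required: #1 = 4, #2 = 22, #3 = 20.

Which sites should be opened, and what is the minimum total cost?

Open A and C; minimum total cost 335.

For any fixed open set, each customer zone goes to its cheapest open site; total = fixed + service.
{A, C}: #1→A 9·4=36, #2→C 8·22=176, #3→A 5·20=100. Service 312; fixed 23; total 335.
{A, C, D}: service 312 + fixed 28 = 340
{A, B, C}: #1→A 9·4=36, #2→C 8·22=176, #3→A 5·20=100. Service 312; fixed 38; total 350.
{A, B, C, D}: service 312 + fixed 43 = 355
No other subset beats 335.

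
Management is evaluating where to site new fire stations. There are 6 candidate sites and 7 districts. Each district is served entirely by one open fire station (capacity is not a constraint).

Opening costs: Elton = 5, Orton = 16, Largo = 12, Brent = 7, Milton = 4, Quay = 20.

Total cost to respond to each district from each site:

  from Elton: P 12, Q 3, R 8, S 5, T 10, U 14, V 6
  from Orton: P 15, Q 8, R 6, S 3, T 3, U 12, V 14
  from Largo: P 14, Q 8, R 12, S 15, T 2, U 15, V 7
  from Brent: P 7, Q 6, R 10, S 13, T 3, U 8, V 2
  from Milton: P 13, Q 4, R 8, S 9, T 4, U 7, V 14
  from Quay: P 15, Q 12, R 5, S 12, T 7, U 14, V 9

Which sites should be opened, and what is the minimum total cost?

For any fixed open set, each district goes to its cheapest open site; total = fixed + service.
{Elton, Brent}: P→Brent 7, Q→Elton 3, R→Elton 8, S→Elton 5, T→Brent 3, U→Brent 8, V→Brent 2. Service 36; fixed 12; total 48.
{Elton, Brent, Milton}: service 35 + fixed 16 = 51
{Brent, Milton}: service 40 + fixed 11 = 51
{Elton, Orton, Largo, Brent, Milton, Quay}: service 29 + fixed 64 = 93
No other subset beats 48.

Open Elton and Brent; minimum total cost 48.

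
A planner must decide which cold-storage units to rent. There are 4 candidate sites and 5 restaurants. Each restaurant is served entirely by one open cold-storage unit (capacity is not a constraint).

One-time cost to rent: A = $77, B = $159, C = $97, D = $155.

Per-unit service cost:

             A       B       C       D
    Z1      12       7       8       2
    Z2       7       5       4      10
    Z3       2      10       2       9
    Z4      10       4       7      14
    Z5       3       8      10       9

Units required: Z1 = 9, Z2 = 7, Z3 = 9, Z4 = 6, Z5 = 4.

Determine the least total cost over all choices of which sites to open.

For any fixed open set, each restaurant goes to its cheapest open site; total = fixed + service.
{C}: Z1→C 8·9=72, Z2→C 4·7=28, Z3→C 2·9=18, Z4→C 7·6=42, Z5→C 10·4=40. Service 200; fixed 97; total 297.
{A}: service 247 + fixed 77 = 324
{A, C}: service 172 + fixed 174 = 346
{A, B, C, D}: service 100 + fixed 488 = 588
(All 15 nonempty subsets were checked; C only is lowest.)

Minimum total cost: 297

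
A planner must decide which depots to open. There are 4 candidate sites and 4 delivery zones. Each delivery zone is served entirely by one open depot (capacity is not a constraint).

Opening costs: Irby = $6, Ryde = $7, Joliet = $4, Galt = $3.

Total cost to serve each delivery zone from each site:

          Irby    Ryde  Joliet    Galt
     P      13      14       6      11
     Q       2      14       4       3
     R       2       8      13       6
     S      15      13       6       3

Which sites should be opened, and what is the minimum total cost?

Open Joliet and Galt; minimum total cost 25.

For any fixed open set, each delivery zone goes to its cheapest open site; total = fixed + service.
{Joliet, Galt}: P→Joliet 6, Q→Galt 3, R→Galt 6, S→Galt 3. Service 18; fixed 7; total 25.
{Irby, Joliet}: P→Joliet 6, Q→Irby 2, R→Irby 2, S→Joliet 6. Service 16; fixed 10; total 26.
{Irby, Joliet, Galt}: service 13 + fixed 13 = 26
{Irby, Ryde, Joliet, Galt}: P→Joliet 6, Q→Irby 2, R→Irby 2, S→Galt 3. Service 13; fixed 20; total 33.
No other subset beats 25.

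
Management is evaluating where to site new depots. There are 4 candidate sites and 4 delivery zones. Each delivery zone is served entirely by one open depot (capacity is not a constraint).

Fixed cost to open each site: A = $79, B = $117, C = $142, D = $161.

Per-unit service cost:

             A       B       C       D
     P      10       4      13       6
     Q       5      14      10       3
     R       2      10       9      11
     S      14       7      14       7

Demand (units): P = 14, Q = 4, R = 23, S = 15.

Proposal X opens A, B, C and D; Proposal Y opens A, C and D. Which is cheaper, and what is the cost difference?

Proposal Y is cheaper by 89.

Proposal X: {A, B, C, D}: P→B 4·14=56, Q→D 3·4=12, R→A 2·23=46, S→B 7·15=105. Service 219; fixed 499; total 718.
Proposal Y: {A, C, D}: P→D 6·14=84, Q→D 3·4=12, R→A 2·23=46, S→D 7·15=105. Service 247; fixed 382; total 629.
Difference: |718 − 629| = 89.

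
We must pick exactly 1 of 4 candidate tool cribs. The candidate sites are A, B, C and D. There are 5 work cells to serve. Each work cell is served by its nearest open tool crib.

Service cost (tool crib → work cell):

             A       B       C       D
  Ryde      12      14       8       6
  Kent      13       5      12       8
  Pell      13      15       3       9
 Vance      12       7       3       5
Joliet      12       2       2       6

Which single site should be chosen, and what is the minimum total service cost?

Choose C only; total service cost 28.

With exactly 1 open, each work cell uses its cheapest among the chosen.
{C}: Ryde→C 8, Kent→C 12, Pell→C 3, Vance→C 3, Joliet→C 2. Service cost 28.
{D}: service cost 34
{B}: service cost 43
Among all 4 size-1 choices, {C} is lowest.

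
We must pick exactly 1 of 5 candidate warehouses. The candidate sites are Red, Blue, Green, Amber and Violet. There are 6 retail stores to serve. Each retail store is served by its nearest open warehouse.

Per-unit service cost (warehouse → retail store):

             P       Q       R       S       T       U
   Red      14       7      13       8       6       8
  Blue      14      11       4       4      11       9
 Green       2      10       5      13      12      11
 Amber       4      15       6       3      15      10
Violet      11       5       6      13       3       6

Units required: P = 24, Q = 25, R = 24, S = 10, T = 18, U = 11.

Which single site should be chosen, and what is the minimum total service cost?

With exactly 1 open, each retail store uses its cheapest among the chosen.
{Violet}: P→Violet 11·24=264, Q→Violet 5·25=125, R→Violet 6·24=144, S→Violet 13·10=130, T→Violet 3·18=54, U→Violet 6·11=66. Service cost 783.
{Green}: service cost 885
{Amber}: service cost 1025
Among all 5 size-1 choices, {Violet} is lowest.

Choose Violet only; total service cost 783.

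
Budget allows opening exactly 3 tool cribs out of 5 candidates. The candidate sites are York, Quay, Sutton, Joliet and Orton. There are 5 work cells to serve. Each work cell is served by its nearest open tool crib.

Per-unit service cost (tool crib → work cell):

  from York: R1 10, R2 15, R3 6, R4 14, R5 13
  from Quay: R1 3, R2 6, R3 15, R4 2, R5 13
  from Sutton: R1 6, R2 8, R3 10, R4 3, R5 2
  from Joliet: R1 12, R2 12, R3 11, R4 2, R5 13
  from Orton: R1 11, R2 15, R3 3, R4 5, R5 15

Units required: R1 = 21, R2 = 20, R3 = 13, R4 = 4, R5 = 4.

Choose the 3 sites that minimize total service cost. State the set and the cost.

Choose Quay, Sutton and Orton; total service cost 238.

With exactly 3 open, each work cell uses its cheapest among the chosen.
{Quay, Sutton, Orton}: R1→Quay 3·21=63, R2→Quay 6·20=120, R3→Orton 3·13=39, R4→Quay 2·4=8, R5→Sutton 2·4=8. Service cost 238.
{York, Quay, Sutton}: service cost 277
{York, Quay, Orton}: service cost 282
Among all 10 size-3 choices, {Quay, Sutton, Orton} is lowest.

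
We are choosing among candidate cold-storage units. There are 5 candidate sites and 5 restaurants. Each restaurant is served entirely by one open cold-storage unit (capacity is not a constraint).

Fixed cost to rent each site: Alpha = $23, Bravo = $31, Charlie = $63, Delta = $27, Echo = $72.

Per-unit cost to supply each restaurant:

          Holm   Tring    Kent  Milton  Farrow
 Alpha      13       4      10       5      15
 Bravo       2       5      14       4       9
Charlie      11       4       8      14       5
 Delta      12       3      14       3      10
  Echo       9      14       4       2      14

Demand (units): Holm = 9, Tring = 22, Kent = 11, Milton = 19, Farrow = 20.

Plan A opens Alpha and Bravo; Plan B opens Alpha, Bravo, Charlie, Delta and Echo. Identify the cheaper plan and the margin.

Plan B is cheaper by 44.

Plan A: {Alpha, Bravo}: Holm→Bravo 2·9=18, Tring→Alpha 4·22=88, Kent→Alpha 10·11=110, Milton→Bravo 4·19=76, Farrow→Bravo 9·20=180. Service 472; fixed 54; total 526.
Plan B: {Alpha, Bravo, Charlie, Delta, Echo}: Holm→Bravo 2·9=18, Tring→Delta 3·22=66, Kent→Echo 4·11=44, Milton→Echo 2·19=38, Farrow→Charlie 5·20=100. Service 266; fixed 216; total 482.
Difference: |526 − 482| = 44.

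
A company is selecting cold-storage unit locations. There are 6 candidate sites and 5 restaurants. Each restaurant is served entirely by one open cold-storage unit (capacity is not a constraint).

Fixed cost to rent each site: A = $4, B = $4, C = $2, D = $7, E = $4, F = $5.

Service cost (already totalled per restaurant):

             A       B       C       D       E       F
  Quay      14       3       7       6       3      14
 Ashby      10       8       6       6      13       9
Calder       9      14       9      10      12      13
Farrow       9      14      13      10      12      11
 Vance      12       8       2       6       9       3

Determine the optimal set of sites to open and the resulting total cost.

Open C and E; minimum total cost 38.

For any fixed open set, each restaurant goes to its cheapest open site; total = fixed + service.
{C, E}: Quay→E 3, Ashby→C 6, Calder→C 9, Farrow→E 12, Vance→C 2. Service 32; fixed 6; total 38.
{A, B, C}: Quay→B 3, Ashby→C 6, Calder→A 9, Farrow→A 9, Vance→C 2. Service 29; fixed 10; total 39.
{A, C}: service 33 + fixed 6 = 39
{A, B, C, D, E, F}: Quay→B 3, Ashby→C 6, Calder→A 9, Farrow→A 9, Vance→C 2. Service 29; fixed 26; total 55.
No other subset beats 38.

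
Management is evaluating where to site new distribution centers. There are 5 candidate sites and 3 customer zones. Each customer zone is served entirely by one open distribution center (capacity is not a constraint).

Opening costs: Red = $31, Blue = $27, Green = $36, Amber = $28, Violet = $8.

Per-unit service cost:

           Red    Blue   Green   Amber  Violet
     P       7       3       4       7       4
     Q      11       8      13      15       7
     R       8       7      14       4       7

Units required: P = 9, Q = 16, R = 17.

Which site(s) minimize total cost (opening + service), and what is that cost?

For any fixed open set, each customer zone goes to its cheapest open site; total = fixed + service.
{Amber, Violet}: P→Violet 4·9=36, Q→Violet 7·16=112, R→Amber 4·17=68. Service 216; fixed 36; total 252.
{Blue, Amber, Violet}: service 207 + fixed 63 = 270
{Violet}: P→Violet 4·9=36, Q→Violet 7·16=112, R→Violet 7·17=119. Service 267; fixed 8; total 275.
{Red, Blue, Green, Amber, Violet}: service 207 + fixed 130 = 337
No other subset beats 252.

Open Amber and Violet; minimum total cost 252.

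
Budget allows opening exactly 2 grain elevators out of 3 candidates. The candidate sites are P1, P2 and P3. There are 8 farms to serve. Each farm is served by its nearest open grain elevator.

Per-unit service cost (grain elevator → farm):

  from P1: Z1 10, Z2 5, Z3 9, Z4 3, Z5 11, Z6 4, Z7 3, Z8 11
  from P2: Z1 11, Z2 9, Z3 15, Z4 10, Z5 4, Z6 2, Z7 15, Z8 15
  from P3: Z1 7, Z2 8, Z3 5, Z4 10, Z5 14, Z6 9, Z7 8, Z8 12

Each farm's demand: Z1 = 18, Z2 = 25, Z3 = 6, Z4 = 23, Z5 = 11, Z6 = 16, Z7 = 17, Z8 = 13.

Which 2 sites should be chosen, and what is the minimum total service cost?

Choose P1 and P2; total service cost 698.

With exactly 2 open, each farm uses its cheapest among the chosen.
{P1, P2}: Z1→P1 10·18=180, Z2→P1 5·25=125, Z3→P1 9·6=54, Z4→P1 3·23=69, Z5→P2 4·11=44, Z6→P2 2·16=32, Z7→P1 3·17=51, Z8→P1 11·13=143. Service cost 698.
{P1, P3}: service cost 729
{P2, P3}: service cost 954
Among all 3 size-2 choices, {P1, P2} is lowest.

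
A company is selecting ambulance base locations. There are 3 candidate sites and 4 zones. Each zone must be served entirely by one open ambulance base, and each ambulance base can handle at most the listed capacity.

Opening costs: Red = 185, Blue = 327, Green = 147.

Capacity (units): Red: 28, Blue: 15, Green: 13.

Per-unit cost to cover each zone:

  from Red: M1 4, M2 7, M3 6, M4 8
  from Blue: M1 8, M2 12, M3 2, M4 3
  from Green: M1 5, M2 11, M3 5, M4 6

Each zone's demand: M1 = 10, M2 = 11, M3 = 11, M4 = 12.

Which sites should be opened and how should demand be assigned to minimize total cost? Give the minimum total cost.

Open {Red, Blue, Green}: M1→Red 4·10=40, M2→Red 7·11=77, M3→Green 5·11=55, M4→Blue 3·12=36.
Loads: Red carries 21/28, Blue carries 12/15, Green carries 11/13. Service 208; fixed 659; total 867.
Next best feasible plan costs 870.

Minimum total cost: 867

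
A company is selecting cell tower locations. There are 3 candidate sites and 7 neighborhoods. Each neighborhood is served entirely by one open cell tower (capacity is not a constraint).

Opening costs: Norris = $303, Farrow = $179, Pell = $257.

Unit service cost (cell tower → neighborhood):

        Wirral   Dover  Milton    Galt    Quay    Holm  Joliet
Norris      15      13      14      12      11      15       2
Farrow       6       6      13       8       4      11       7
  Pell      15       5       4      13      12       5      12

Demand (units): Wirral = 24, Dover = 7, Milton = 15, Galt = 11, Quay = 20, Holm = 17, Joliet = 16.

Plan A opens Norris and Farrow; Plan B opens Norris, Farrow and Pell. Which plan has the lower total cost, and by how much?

Plan A: {Norris, Farrow}: Wirral→Farrow 6·24=144, Dover→Farrow 6·7=42, Milton→Farrow 13·15=195, Galt→Farrow 8·11=88, Quay→Farrow 4·20=80, Holm→Farrow 11·17=187, Joliet→Norris 2·16=32. Service 768; fixed 482; total 1250.
Plan B: {Norris, Farrow, Pell}: Wirral→Farrow 6·24=144, Dover→Pell 5·7=35, Milton→Pell 4·15=60, Galt→Farrow 8·11=88, Quay→Farrow 4·20=80, Holm→Pell 5·17=85, Joliet→Norris 2·16=32. Service 524; fixed 739; total 1263.
Difference: |1250 − 1263| = 13.

Plan A is cheaper by 13.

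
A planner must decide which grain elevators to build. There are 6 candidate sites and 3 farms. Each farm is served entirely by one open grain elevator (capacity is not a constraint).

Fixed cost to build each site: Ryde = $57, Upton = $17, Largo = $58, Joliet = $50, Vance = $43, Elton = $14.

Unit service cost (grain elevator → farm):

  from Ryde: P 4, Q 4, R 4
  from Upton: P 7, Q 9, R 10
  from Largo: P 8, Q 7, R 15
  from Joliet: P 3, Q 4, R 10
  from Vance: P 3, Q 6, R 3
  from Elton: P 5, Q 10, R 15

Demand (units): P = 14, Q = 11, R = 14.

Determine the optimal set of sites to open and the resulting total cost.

Open Vance only; minimum total cost 193.

For any fixed open set, each farm goes to its cheapest open site; total = fixed + service.
{Vance}: P→Vance 3·14=42, Q→Vance 6·11=66, R→Vance 3·14=42. Service 150; fixed 43; total 193.
{Vance, Elton}: service 150 + fixed 57 = 207
{Upton, Vance}: P→Vance 3·14=42, Q→Vance 6·11=66, R→Vance 3·14=42. Service 150; fixed 60; total 210.
{Ryde, Upton, Largo, Joliet, Vance, Elton}: P→Joliet 3·14=42, Q→Ryde 4·11=44, R→Vance 3·14=42. Service 128; fixed 239; total 367.
No other subset beats 193.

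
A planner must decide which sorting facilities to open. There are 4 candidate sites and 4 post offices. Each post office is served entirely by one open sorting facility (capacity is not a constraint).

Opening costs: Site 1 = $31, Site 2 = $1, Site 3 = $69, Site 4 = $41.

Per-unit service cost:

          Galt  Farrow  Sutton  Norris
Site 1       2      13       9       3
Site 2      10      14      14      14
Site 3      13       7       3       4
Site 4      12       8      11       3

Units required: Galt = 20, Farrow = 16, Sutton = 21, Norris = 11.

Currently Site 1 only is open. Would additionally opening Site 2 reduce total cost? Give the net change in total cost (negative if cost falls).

No — net change +1 (cost rises by 1).

Current service cost with {Site 1}: 470.
Adding Site 2: each post office re-picks its cheapest; new service cost 470, saving 0.
Extra fixed cost: 1. Net change = 1 − 0 = 1.
(Totals: 501 → 502.)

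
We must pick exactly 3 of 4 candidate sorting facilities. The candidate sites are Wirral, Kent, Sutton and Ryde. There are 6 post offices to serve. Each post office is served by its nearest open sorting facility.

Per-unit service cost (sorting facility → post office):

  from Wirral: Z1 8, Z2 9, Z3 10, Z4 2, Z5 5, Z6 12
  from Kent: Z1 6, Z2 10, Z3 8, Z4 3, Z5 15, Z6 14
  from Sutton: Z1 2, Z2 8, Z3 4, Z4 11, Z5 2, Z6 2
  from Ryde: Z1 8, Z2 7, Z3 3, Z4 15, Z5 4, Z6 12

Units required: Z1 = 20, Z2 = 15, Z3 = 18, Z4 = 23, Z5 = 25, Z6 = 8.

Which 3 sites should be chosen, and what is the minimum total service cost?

With exactly 3 open, each post office uses its cheapest among the chosen.
{Wirral, Sutton, Ryde}: Z1→Sutton 2·20=40, Z2→Ryde 7·15=105, Z3→Ryde 3·18=54, Z4→Wirral 2·23=46, Z5→Sutton 2·25=50, Z6→Sutton 2·8=16. Service cost 311.
{Kent, Sutton, Ryde}: service cost 334
{Wirral, Kent, Sutton}: service cost 344
Among all 4 size-3 choices, {Wirral, Sutton, Ryde} is lowest.

Choose Wirral, Sutton and Ryde; total service cost 311.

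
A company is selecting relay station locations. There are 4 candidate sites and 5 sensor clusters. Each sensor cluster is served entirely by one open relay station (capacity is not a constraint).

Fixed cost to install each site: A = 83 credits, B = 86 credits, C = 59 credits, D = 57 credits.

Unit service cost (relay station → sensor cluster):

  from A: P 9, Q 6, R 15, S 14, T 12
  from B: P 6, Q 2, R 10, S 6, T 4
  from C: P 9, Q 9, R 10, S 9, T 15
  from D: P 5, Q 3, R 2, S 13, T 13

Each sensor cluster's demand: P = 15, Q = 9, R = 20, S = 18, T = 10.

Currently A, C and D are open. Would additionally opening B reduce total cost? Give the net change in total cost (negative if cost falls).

Yes — net change −57 (cost falls by 57).

Current service cost with {A, C, D}: 424.
Adding B: each sensor cluster re-picks its cheapest; new service cost 281, saving 143.
Extra fixed cost: 86. Net change = 86 − 143 = -57.
(Totals: 623 → 566.)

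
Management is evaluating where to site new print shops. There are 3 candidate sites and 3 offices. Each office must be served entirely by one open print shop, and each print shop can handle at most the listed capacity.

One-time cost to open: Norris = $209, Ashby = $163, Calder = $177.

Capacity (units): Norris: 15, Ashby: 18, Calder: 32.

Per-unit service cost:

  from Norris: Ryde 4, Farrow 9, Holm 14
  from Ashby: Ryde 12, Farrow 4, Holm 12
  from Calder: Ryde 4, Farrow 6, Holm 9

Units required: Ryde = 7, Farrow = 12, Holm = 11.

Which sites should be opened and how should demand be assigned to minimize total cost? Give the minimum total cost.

Minimum total cost: 376

Open {Calder}: Ryde→Calder 4·7=28, Farrow→Calder 6·12=72, Holm→Calder 9·11=99.
Loads: Calder carries 30/32. Service 199; fixed 177; total 376.
Next best feasible plan costs 515.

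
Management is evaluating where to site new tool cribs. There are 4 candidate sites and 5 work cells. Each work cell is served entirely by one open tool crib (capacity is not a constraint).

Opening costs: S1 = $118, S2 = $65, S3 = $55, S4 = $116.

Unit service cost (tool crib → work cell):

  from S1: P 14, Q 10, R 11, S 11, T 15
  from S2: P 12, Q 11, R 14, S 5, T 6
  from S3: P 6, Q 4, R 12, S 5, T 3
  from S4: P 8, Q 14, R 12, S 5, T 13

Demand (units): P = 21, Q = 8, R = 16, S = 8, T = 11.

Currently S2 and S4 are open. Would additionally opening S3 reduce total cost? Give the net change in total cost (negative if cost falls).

Yes — net change −76 (cost falls by 76).

Current service cost with {S2, S4}: 554.
Adding S3: each work cell re-picks its cheapest; new service cost 423, saving 131.
Extra fixed cost: 55. Net change = 55 − 131 = -76.
(Totals: 735 → 659.)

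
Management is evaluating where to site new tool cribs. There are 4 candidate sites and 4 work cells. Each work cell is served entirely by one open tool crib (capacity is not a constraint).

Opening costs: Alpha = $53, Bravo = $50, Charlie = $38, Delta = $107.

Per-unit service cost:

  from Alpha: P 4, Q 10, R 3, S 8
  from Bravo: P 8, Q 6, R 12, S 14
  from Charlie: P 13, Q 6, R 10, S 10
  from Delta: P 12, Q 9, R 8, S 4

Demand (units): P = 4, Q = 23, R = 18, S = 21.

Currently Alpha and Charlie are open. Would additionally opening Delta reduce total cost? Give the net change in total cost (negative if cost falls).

Current service cost with {Alpha, Charlie}: 376.
Adding Delta: each work cell re-picks its cheapest; new service cost 292, saving 84.
Extra fixed cost: 107. Net change = 107 − 84 = 23.
(Totals: 467 → 490.)

No — net change +23 (cost rises by 23).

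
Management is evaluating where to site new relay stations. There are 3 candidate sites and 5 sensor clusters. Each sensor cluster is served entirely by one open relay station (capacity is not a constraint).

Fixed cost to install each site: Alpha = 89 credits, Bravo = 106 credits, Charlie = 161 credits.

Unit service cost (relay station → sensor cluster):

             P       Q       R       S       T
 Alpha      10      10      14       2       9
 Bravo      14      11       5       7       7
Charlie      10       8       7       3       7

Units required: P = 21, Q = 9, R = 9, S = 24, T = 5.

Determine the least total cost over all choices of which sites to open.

For any fixed open set, each sensor cluster goes to its cheapest open site; total = fixed + service.
{Alpha}: P→Alpha 10·21=210, Q→Alpha 10·9=90, R→Alpha 14·9=126, S→Alpha 2·24=48, T→Alpha 9·5=45. Service 519; fixed 89; total 608.
{Charlie}: P→Charlie 10·21=210, Q→Charlie 8·9=72, R→Charlie 7·9=63, S→Charlie 3·24=72, T→Charlie 7·5=35. Service 452; fixed 161; total 613.
{Alpha, Bravo}: service 428 + fixed 195 = 623
{Alpha, Bravo, Charlie}: service 410 + fixed 356 = 766
No other subset beats 608.

Minimum total cost: 608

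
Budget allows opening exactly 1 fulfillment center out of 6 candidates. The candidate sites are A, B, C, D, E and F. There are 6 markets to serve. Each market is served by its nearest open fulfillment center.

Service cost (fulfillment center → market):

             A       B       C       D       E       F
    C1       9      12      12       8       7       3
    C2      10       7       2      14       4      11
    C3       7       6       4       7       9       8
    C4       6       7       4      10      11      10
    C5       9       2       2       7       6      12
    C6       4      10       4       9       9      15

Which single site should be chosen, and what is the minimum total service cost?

With exactly 1 open, each market uses its cheapest among the chosen.
{C}: C1→C 12, C2→C 2, C3→C 4, C4→C 4, C5→C 2, C6→C 4. Service cost 28.
{B}: service cost 44
{A}: service cost 45
Among all 6 size-1 choices, {C} is lowest.

Choose C only; total service cost 28.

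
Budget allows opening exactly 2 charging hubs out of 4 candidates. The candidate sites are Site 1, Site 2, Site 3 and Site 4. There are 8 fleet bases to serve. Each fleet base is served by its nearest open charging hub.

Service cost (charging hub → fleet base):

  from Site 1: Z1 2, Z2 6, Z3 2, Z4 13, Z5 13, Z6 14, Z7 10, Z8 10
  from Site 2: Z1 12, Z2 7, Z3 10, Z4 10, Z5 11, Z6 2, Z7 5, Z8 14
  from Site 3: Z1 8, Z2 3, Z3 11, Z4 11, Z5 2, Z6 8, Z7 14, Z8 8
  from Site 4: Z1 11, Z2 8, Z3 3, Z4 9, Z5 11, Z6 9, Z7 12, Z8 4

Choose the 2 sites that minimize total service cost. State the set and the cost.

Choose Site 1 and Site 3; total service cost 46.

With exactly 2 open, each fleet base uses its cheapest among the chosen.
{Site 1, Site 3}: Z1→Site 1 2, Z2→Site 3 3, Z3→Site 1 2, Z4→Site 3 11, Z5→Site 3 2, Z6→Site 3 8, Z7→Site 1 10, Z8→Site 3 8. Service cost 46.
{Site 1, Site 2}: service cost 48
{Site 2, Site 3}: service cost 48
Among all 6 size-2 choices, {Site 1, Site 3} is lowest.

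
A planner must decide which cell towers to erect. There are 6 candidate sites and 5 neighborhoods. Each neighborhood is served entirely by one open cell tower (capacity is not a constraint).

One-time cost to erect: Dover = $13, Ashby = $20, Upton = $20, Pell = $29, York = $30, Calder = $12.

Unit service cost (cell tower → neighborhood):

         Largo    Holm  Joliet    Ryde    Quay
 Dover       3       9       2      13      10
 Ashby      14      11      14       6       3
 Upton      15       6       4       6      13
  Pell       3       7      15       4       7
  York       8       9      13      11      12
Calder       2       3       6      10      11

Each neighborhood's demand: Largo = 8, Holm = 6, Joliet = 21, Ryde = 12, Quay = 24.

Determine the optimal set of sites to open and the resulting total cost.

Open Dover, Ashby and Calder; minimum total cost 265.

For any fixed open set, each neighborhood goes to its cheapest open site; total = fixed + service.
{Dover, Ashby, Calder}: Largo→Calder 2·8=16, Holm→Calder 3·6=18, Joliet→Dover 2·21=42, Ryde→Ashby 6·12=72, Quay→Ashby 3·24=72. Service 220; fixed 45; total 265.
{Dover, Ashby, Pell, Calder}: Largo→Calder 2·8=16, Holm→Calder 3·6=18, Joliet→Dover 2·21=42, Ryde→Pell 4·12=48, Quay→Ashby 3·24=72. Service 196; fixed 74; total 270.
{Dover, Ashby, Upton, Calder}: service 220 + fixed 65 = 285
{Dover, Ashby, Upton, Pell, York, Calder}: service 196 + fixed 124 = 320
No other subset beats 265.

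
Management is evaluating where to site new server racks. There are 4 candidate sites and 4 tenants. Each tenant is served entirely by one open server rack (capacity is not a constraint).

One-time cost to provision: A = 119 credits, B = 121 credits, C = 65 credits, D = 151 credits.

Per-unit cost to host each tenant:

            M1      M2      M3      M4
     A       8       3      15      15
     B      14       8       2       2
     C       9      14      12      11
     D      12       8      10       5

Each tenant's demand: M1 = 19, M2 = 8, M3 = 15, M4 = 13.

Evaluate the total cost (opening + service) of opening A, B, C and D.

Total cost: 688

Each tenant is assigned to its cheapest site among the open ones.
{A, B, C, D}: M1→A 8·19=152, M2→A 3·8=24, M3→B 2·15=30, M4→B 2·13=26. Service 232; fixed 456; total 688.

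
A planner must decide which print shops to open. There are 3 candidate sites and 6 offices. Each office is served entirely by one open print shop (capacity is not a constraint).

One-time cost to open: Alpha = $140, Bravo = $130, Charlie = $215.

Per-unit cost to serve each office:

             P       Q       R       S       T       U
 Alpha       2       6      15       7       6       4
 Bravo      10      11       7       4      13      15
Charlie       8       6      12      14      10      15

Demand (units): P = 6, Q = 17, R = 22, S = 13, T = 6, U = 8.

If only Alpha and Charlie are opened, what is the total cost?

Each office is assigned to its cheapest site among the open ones.
{Alpha, Charlie}: P→Alpha 2·6=12, Q→Alpha 6·17=102, R→Charlie 12·22=264, S→Alpha 7·13=91, T→Alpha 6·6=36, U→Alpha 4·8=32. Service 537; fixed 355; total 892.

Total cost: 892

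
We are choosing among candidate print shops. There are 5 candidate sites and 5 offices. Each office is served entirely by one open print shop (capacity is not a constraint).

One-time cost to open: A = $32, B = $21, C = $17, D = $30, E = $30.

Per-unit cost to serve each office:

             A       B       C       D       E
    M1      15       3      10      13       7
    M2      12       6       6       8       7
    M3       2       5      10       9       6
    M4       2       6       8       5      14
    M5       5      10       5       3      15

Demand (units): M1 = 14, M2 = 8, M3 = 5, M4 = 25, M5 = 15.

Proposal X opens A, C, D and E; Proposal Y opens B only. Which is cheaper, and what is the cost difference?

Proposal X: {A, C, D, E}: M1→E 7·14=98, M2→C 6·8=48, M3→A 2·5=10, M4→A 2·25=50, M5→D 3·15=45. Service 251; fixed 109; total 360.
Proposal Y: {B}: M1→B 3·14=42, M2→B 6·8=48, M3→B 5·5=25, M4→B 6·25=150, M5→B 10·15=150. Service 415; fixed 21; total 436.
Difference: |360 − 436| = 76.

Proposal X is cheaper by 76.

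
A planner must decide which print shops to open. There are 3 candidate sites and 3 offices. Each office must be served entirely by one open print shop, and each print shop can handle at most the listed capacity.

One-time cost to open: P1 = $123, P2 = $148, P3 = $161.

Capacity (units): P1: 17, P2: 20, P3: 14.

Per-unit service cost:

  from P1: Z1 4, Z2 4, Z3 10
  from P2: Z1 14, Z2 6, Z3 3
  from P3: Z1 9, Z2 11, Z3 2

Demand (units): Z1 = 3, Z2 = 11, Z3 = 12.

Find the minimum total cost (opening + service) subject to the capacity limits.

Open {P1, P2}: Z1→P1 4·3=12, Z2→P1 4·11=44, Z3→P2 3·12=36.
Loads: P1 carries 14/17, P2 carries 12/20. Service 92; fixed 271; total 363.
Next best feasible plan costs 364.

Minimum total cost: 363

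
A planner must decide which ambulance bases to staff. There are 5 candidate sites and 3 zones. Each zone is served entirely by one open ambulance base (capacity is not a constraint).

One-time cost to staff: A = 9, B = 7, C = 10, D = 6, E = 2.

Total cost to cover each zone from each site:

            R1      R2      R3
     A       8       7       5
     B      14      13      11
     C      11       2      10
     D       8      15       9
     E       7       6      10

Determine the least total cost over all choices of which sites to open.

For any fixed open set, each zone goes to its cheapest open site; total = fixed + service.
{E}: R1→E 7, R2→E 6, R3→E 10. Service 23; fixed 2; total 25.
{A}: R1→A 8, R2→A 7, R3→A 5. Service 20; fixed 9; total 29.
{A, E}: R1→E 7, R2→E 6, R3→A 5. Service 18; fixed 11; total 29.
{A, B, C, D, E}: service 14 + fixed 34 = 48
No other subset beats 25.

Minimum total cost: 25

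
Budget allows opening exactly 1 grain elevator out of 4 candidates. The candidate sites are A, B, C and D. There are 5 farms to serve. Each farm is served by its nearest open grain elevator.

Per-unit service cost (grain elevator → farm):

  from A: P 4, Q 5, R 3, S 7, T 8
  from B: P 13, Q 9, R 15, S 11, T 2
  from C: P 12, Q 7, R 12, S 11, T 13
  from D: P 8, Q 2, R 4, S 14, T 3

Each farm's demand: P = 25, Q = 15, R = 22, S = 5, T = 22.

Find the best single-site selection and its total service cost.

With exactly 1 open, each farm uses its cheapest among the chosen.
{A}: P→A 4·25=100, Q→A 5·15=75, R→A 3·22=66, S→A 7·5=35, T→A 8·22=176. Service cost 452.
{D}: service cost 454
{B}: service cost 889
Among all 4 size-1 choices, {A} is lowest.

Choose A only; total service cost 452.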